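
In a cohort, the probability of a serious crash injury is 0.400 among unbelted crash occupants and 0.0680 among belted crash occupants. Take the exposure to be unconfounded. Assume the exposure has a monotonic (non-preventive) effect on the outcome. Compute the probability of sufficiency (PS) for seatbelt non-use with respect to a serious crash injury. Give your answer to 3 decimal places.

Let p₁ = 0.4, p₀ = 0.068.
Under exogeneity and monotonicity, PS = (p₁ − p₀) / (1 − p₀).
PS = (0.4 − 0.068) / (1 − 0.068) = 0.332 / 0.932 ≈ 0.3562

PS ≈ 0.356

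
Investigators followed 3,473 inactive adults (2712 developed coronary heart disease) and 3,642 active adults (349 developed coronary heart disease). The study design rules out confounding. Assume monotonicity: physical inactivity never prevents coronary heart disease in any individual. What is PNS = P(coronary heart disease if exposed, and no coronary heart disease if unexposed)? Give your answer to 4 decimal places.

PNS ≈ 0.6851

p₁ = P(outcome | exposed) = 2712/3473 = 0.78088
p₀ = P(outcome | unexposed) = 349/3642 = 0.095826
Under exogeneity and monotonicity, PNS = p₁ − p₀.
PNS = 0.78088 − 0.095826 = 0.68505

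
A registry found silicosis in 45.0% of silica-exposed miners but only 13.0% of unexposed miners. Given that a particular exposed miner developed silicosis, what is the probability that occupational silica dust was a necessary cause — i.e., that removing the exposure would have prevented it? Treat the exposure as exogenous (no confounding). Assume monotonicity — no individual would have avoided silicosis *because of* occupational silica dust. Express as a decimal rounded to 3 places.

p₁ = 0.45, p₀ = 0.13.
Under exogeneity and monotonicity, PN = (p₁ − p₀) / p₁.
PN = (0.45 − 0.13) / 0.45 = 0.32 / 0.45 ≈ 0.7111

PN ≈ 0.711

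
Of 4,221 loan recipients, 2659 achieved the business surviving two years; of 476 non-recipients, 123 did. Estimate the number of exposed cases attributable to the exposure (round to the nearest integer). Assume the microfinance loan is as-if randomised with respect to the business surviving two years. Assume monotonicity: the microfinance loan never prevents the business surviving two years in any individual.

about 1568 cases

p₁ = P(outcome | exposed) = 2659/4221 = 0.62995
p₀ = P(outcome | unexposed) = 123/476 = 0.2584
PN = (p₁ − p₀)/p₁ = (0.62995 − 0.2584) / 0.62995 ≈ 0.58980.
Attributable cases ≈ PN × (exposed cases) = 0.58980 × 2659 ≈ 1568.28.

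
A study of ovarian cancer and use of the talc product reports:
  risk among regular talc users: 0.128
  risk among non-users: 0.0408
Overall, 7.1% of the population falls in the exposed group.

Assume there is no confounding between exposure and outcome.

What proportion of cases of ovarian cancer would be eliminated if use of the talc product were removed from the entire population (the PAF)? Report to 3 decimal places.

PAF ≈ 0.132

Let p₁ = 0.128, p₀ = 0.0408.
Overall risk P(Y=1) = π·p₁ + (1−π)·p₀ = 0.071×0.128 + 0.929×0.0408 = 0.046991.
Under exogeneity, PAF = [P(Y=1) − p₀] / P(Y=1).
PAF = (0.046991 − 0.0408) / 0.046991 ≈ 0.1318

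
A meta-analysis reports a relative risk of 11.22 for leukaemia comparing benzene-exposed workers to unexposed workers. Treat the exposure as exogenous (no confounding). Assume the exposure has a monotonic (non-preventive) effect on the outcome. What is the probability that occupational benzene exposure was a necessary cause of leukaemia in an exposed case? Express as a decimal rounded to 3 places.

PN ≈ 0.911

Under exogeneity and monotonicity, PN = (RR − 1) / RR = 1 − 1/RR.
PN = (11.22 − 1) / 11.22 = 10.22 / 11.22 ≈ 0.9109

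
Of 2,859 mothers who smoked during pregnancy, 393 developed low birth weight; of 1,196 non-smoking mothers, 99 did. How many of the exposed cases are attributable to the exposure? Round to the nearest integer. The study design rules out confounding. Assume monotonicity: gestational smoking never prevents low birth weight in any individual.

about 156 cases

p₁ = P(outcome | exposed) = 393/2859 = 0.13746
p₀ = P(outcome | unexposed) = 99/1196 = 0.082776
PN = (p₁ − p₀)/p₁ = (0.13746 − 0.082776) / 0.13746 ≈ 0.39782.
Attributable cases ≈ PN × (exposed cases) = 0.39782 × 393 ≈ 156.34.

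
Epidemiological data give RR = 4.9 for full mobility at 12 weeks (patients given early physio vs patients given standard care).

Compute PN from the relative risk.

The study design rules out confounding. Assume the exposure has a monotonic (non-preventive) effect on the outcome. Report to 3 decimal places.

Under exogeneity and monotonicity, PN = (RR − 1) / RR = 1 − 1/RR.
PN = (4.9 − 1) / 4.9 = 3.9 / 4.9 ≈ 0.7959

PN ≈ 0.796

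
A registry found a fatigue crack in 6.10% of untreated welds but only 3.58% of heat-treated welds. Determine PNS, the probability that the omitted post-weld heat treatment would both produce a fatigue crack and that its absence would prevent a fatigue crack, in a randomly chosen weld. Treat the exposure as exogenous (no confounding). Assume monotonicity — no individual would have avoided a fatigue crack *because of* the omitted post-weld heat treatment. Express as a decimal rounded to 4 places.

p₁ = 0.061, p₀ = 0.0358.
Under exogeneity and monotonicity, PNS = p₁ − p₀.
PNS = 0.061 − 0.0358 = 0.0252

PNS ≈ 0.0252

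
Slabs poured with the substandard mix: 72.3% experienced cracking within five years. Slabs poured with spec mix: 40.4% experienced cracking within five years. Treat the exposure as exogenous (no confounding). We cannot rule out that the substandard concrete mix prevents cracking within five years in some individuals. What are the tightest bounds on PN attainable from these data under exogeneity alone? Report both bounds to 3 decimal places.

0.441 ≤ PN ≤ 0.824

p₁ = 0.723, p₀ = 0.404.
Under exogeneity alone the bounds on PN are max{0,(p₁−p₀)/p₁} ≤ PN ≤ min{1,(1−p₀)/p₁}.
  lower = (p₁ − p₀)/p₁ = 0.319 / 0.723 ≈ 0.4412
  upper = min{1, (1 − p₀)/p₁} = 0.596 / 0.723 ≈ 0.8243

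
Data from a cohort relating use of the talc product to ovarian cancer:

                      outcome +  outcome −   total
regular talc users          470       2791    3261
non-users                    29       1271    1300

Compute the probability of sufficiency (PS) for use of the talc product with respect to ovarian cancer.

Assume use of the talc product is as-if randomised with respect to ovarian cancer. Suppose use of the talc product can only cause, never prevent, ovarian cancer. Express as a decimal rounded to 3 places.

PS ≈ 0.125

p₁ = P(outcome | exposed) = 470/3261 = 0.14413
p₀ = P(outcome | unexposed) = 29/1300 = 0.022308
Under exogeneity and monotonicity, PS = (p₁ − p₀)/(1 − p₀).
PS = (0.14413 − 0.022308) / 0.97769 ≈ 0.1246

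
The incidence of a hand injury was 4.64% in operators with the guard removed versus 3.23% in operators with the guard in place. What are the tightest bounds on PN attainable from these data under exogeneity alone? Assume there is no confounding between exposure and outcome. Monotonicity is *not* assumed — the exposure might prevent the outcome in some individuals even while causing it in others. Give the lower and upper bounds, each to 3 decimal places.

0.304 ≤ PN ≤ 1.000

p₁ = 0.0464, p₀ = 0.0323.
Under exogeneity alone the bounds on PN are max{0,(p₁−p₀)/p₁} ≤ PN ≤ min{1,(1−p₀)/p₁}.
  lower = (p₁ − p₀)/p₁ = 0.0141 / 0.0464 ≈ 0.3039
  upper = min{1, (1 − p₀)/p₁} = 0.9677 / 0.0464 ≈ 20.8556 → capped at 1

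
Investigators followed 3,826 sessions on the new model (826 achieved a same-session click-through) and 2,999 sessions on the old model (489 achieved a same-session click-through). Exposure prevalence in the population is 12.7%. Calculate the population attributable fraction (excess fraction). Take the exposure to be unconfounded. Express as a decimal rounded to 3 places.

p₁ = P(outcome | exposed) = 826/3826 = 0.21589
p₀ = P(outcome | unexposed) = 489/2999 = 0.16305
Overall risk P(Y=1) = π·p₁ + (1−π)·p₀ = 0.127×0.21589 + 0.873×0.16305 = 0.16976.
Under exogeneity, PAF = [P(Y=1) − p₀] / P(Y=1).
PAF = (0.16976 − 0.16305) / 0.16976 ≈ 0.0395

PAF ≈ 0.040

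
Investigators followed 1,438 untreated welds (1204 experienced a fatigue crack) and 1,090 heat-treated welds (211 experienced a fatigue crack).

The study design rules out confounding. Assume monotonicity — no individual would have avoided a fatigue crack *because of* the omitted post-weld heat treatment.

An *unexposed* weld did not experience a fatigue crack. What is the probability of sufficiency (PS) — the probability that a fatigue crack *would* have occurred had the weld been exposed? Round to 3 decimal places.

PS ≈ 0.798

p₁ = P(outcome | exposed) = 1204/1438 = 0.83727
p₀ = P(outcome | unexposed) = 211/1090 = 0.19358
Under exogeneity and monotonicity, PS = (p₁ − p₀) / (1 − p₀).
PS = (0.83727 − 0.19358) / (1 − 0.19358) = 0.6437 / 0.80642 ≈ 0.7982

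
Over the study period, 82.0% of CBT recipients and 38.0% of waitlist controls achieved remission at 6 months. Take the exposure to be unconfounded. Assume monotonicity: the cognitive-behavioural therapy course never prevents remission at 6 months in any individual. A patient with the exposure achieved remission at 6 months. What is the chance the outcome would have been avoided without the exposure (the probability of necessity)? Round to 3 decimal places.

PN ≈ 0.537

p₁ = 0.82, p₀ = 0.38.
Under exogeneity and monotonicity, PN = (p₁ − p₀) / p₁.
PN = (0.82 − 0.38) / 0.82 = 0.44 / 0.82 ≈ 0.5366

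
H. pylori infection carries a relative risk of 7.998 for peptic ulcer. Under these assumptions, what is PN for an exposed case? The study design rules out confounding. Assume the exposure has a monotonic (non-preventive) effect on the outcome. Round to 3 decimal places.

PN ≈ 0.875

Under exogeneity and monotonicity, PN = (RR − 1) / RR = 1 − 1/RR.
PN = (7.998 − 1) / 7.998 = 6.998 / 7.998 ≈ 0.8750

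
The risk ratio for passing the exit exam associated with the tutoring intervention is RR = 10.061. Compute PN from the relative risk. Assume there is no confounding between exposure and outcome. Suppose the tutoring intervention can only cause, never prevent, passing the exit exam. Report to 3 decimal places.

PN ≈ 0.901

Under exogeneity and monotonicity, PN = (RR − 1) / RR = 1 − 1/RR.
PN = (10.061 − 1) / 10.061 = 9.061 / 10.061 ≈ 0.9006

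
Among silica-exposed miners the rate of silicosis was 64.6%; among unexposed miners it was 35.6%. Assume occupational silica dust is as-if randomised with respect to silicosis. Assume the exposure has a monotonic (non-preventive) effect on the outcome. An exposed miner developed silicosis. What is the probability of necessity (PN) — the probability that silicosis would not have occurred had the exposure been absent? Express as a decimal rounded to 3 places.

p₁ = 0.646, p₀ = 0.356.
Under exogeneity and monotonicity, PN = (p₁ − p₀) / p₁.
PN = (0.646 − 0.356) / 0.646 = 0.29 / 0.646 ≈ 0.4489

PN ≈ 0.449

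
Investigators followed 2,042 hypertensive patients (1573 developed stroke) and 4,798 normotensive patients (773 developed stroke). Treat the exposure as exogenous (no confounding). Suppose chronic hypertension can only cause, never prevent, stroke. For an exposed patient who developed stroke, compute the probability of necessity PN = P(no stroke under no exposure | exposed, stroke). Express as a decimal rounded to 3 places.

p₁ = P(outcome | exposed) = 1573/2042 = 0.77032
p₀ = P(outcome | unexposed) = 773/4798 = 0.16111
Under exogeneity and monotonicity, PN = (p₁ − p₀) / p₁.
PN = (0.77032 − 0.16111) / 0.77032 = 0.60921 / 0.77032 ≈ 0.7909

PN ≈ 0.791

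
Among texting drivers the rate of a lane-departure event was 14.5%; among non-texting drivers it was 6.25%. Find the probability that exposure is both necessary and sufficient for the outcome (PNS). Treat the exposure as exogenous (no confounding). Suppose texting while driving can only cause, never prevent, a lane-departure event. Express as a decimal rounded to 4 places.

PNS ≈ 0.0825

p₁ = 0.145, p₀ = 0.0625.
Under exogeneity and monotonicity, PNS = p₁ − p₀.
PNS = 0.145 − 0.0625 = 0.0825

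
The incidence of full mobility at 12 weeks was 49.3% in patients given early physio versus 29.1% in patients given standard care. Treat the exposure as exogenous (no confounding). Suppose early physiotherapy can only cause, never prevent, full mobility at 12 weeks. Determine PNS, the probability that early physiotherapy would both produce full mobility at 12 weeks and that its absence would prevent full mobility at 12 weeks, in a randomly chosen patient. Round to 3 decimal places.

PNS ≈ 0.202

p₁ = 0.493, p₀ = 0.291.
Under exogeneity and monotonicity, PNS = p₁ − p₀.
PNS = 0.493 − 0.291 = 0.202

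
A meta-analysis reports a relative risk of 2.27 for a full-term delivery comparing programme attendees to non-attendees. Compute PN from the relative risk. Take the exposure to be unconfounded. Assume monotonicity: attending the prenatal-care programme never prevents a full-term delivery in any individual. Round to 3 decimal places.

Under exogeneity and monotonicity, PN = (RR − 1) / RR = 1 − 1/RR.
PN = (2.27 − 1) / 2.27 = 1.27 / 2.27 ≈ 0.5595

PN ≈ 0.559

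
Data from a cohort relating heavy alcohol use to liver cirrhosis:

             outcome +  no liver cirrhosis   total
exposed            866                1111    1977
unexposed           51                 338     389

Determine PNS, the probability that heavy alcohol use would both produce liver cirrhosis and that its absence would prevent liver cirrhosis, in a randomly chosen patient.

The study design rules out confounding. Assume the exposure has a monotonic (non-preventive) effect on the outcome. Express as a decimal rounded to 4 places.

PNS ≈ 0.3069

p₁ = P(outcome | exposed) = 866/1977 = 0.43804
p₀ = P(outcome | unexposed) = 51/389 = 0.13111
Under exogeneity and monotonicity, PNS = p₁ − p₀.
PNS = 0.43804 − 0.13111 = 0.30693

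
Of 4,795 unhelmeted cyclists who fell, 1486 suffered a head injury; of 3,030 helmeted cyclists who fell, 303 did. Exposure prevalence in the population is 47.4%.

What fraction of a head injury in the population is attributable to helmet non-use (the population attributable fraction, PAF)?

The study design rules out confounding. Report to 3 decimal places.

PAF ≈ 0.499

p₁ = P(outcome | exposed) = 1486/4795 = 0.30991
p₀ = P(outcome | unexposed) = 303/3030 = 0.1
Overall risk P(Y=1) = π·p₁ + (1−π)·p₀ = 0.474×0.30991 + 0.526×0.1 = 0.1995.
Under exogeneity, PAF = [P(Y=1) − p₀] / P(Y=1).
PAF = (0.1995 − 0.1) / 0.1995 ≈ 0.4987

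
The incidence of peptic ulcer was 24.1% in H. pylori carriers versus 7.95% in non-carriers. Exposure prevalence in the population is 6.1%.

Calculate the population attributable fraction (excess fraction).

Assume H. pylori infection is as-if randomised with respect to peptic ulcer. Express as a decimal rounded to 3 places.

PAF ≈ 0.110

p₁ = 0.241, p₀ = 0.0795.
Overall risk P(Y=1) = π·p₁ + (1−π)·p₀ = 0.061×0.241 + 0.939×0.0795 = 0.089352.
Under exogeneity, PAF = [P(Y=1) − p₀] / P(Y=1).
PAF = (0.089352 − 0.0795) / 0.089352 ≈ 0.1103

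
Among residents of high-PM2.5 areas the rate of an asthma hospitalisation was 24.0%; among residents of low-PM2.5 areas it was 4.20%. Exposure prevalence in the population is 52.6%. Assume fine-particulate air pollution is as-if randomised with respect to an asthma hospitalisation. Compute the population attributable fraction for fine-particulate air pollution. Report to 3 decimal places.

p₁ = 0.24, p₀ = 0.042.
Overall risk P(Y=1) = π·p₁ + (1−π)·p₀ = 0.526×0.24 + 0.474×0.042 = 0.14615.
Under exogeneity, PAF = [P(Y=1) − p₀] / P(Y=1).
PAF = (0.14615 − 0.042) / 0.14615 ≈ 0.7126

PAF ≈ 0.713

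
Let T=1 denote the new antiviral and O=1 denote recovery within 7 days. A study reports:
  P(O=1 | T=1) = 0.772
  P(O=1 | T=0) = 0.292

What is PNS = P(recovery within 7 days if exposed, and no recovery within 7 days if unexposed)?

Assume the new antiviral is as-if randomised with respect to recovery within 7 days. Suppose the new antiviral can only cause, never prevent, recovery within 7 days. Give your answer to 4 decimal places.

PNS ≈ 0.4800

Let p₁ = 0.772, p₀ = 0.292.
Under exogeneity and monotonicity, PNS = p₁ − p₀.
PNS = 0.772 − 0.292 = 0.48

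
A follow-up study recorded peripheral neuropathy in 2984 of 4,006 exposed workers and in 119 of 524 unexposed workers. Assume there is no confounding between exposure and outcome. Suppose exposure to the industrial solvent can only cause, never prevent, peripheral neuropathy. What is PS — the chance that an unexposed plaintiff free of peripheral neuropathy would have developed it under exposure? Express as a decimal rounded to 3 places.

p₁ = P(outcome | exposed) = 2984/4006 = 0.74488
p₀ = P(outcome | unexposed) = 119/524 = 0.2271
Under exogeneity and monotonicity, PS = (p₁ − p₀) / (1 − p₀).
PS = (0.74488 − 0.2271) / (1 − 0.2271) = 0.51778 / 0.7729 ≈ 0.6699

PS ≈ 0.670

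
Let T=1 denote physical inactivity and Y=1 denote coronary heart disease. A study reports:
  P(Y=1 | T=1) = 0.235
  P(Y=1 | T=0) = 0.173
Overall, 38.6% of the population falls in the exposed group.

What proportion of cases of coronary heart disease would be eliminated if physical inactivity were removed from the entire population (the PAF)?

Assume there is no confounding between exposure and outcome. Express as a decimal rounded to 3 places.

PAF ≈ 0.122

Let p₁ = 0.235, p₀ = 0.173.
Overall risk P(Y=1) = π·p₁ + (1−π)·p₀ = 0.386×0.235 + 0.614×0.173 = 0.19693.
Under exogeneity, PAF = [P(Y=1) − p₀] / P(Y=1).
PAF = (0.19693 − 0.173) / 0.19693 ≈ 0.1215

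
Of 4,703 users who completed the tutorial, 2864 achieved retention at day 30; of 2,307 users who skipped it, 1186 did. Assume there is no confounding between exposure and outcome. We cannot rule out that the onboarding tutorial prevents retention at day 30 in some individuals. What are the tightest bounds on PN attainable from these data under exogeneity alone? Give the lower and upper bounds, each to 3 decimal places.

0.156 ≤ PN ≤ 0.798

p₁ = P(outcome | exposed) = 2864/4703 = 0.60897
p₀ = P(outcome | unexposed) = 1186/2307 = 0.51409
Under exogeneity alone the bounds on PN are max{0,(p₁−p₀)/p₁} ≤ PN ≤ min{1,(1−p₀)/p₁}.
  lower = (p₁ − p₀)/p₁ = 0.094885 / 0.60897 ≈ 0.1558
  upper = min{1, (1 − p₀)/p₁} = 0.48591 / 0.60897 ≈ 0.7979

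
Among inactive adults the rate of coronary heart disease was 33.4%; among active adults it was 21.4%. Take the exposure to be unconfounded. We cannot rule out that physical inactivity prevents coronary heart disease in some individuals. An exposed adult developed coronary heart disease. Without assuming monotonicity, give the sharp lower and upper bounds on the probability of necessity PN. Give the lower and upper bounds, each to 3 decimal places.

p₁ = 0.334, p₀ = 0.214.
Under exogeneity alone the bounds on PN are max{0,(p₁−p₀)/p₁} ≤ PN ≤ min{1,(1−p₀)/p₁}.
  lower = (p₁ − p₀)/p₁ = 0.12 / 0.334 ≈ 0.3593
  upper = min{1, (1 − p₀)/p₁} = 0.786 / 0.334 ≈ 2.3533 → capped at 1

0.359 ≤ PN ≤ 1.000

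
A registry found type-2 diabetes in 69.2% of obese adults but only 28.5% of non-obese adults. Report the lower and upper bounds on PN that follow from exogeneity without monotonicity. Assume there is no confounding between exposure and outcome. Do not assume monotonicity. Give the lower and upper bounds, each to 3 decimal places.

0.588 ≤ PN ≤ 1.000

p₁ = 0.692, p₀ = 0.285.
Under exogeneity alone the bounds on PN are max{0,(p₁−p₀)/p₁} ≤ PN ≤ min{1,(1−p₀)/p₁}.
  lower = (p₁ − p₀)/p₁ = 0.407 / 0.692 ≈ 0.5882
  upper = min{1, (1 − p₀)/p₁} = 0.715 / 0.692 ≈ 1.0332 → capped at 1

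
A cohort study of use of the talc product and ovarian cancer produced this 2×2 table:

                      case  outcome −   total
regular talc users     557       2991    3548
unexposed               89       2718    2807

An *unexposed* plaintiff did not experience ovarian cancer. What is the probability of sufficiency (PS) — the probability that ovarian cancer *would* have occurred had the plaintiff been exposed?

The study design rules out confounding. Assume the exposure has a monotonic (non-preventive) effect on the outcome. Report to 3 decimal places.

p₁ = P(outcome | exposed) = 557/3548 = 0.15699
p₀ = P(outcome | unexposed) = 89/2807 = 0.031706
Under exogeneity and monotonicity, PS = (p₁ − p₀)/(1 − p₀).
PS = (0.15699 − 0.031706) / 0.96829 ≈ 0.1294

PS ≈ 0.129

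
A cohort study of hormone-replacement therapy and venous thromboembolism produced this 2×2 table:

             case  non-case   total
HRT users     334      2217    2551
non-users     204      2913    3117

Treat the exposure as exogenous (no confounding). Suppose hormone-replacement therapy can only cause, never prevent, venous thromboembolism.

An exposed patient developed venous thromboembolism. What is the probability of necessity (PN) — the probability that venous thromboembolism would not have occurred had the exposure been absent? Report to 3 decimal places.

p₁ = P(outcome | exposed) = 334/2551 = 0.13093
p₀ = P(outcome | unexposed) = 204/3117 = 0.065448
Under exogeneity and monotonicity, PN = (p₁ − p₀) / p₁.
PN = (0.13093 − 0.065448) / 0.13093 = 0.065482 / 0.13093 ≈ 0.5001

PN ≈ 0.500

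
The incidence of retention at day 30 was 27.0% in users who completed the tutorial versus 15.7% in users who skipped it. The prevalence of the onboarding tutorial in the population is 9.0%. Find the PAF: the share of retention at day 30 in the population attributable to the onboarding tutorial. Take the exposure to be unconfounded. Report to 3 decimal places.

p₁ = 0.27, p₀ = 0.157.
Overall risk P(Y=1) = π·p₁ + (1−π)·p₀ = 0.09×0.27 + 0.91×0.157 = 0.16717.
Under exogeneity, PAF = [P(Y=1) − p₀] / P(Y=1).
PAF = (0.16717 − 0.157) / 0.16717 ≈ 0.0608

PAF ≈ 0.061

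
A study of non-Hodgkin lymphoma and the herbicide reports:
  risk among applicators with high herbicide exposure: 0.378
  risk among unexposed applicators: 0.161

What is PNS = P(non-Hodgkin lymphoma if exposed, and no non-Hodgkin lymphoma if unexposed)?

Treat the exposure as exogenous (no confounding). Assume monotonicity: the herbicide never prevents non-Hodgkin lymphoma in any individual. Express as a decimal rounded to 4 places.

PNS ≈ 0.2170

Let p₁ = 0.378, p₀ = 0.161.
Under exogeneity and monotonicity, PNS = p₁ − p₀.
PNS = 0.378 − 0.161 = 0.217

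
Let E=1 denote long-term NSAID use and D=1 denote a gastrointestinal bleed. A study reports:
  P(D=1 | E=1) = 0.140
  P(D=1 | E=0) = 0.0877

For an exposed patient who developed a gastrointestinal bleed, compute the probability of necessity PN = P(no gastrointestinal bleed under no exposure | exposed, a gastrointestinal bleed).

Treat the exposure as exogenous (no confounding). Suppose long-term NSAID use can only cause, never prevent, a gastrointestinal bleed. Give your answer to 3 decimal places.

PN ≈ 0.374

Let p₁ = 0.14, p₀ = 0.0877.
Under exogeneity and monotonicity, PN = (p₁ − p₀) / p₁.
PN = (0.14 − 0.0877) / 0.14 = 0.0523 / 0.14 ≈ 0.3736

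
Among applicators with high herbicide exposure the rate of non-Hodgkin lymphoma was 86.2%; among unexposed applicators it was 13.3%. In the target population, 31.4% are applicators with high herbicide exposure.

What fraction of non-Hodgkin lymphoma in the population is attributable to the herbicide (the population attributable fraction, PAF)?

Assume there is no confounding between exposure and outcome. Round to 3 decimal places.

PAF ≈ 0.633

p₁ = 0.862, p₀ = 0.133.
Overall risk P(Y=1) = π·p₁ + (1−π)·p₀ = 0.314×0.862 + 0.686×0.133 = 0.36191.
Under exogeneity, PAF = [P(Y=1) − p₀] / P(Y=1).
PAF = (0.36191 − 0.133) / 0.36191 ≈ 0.6325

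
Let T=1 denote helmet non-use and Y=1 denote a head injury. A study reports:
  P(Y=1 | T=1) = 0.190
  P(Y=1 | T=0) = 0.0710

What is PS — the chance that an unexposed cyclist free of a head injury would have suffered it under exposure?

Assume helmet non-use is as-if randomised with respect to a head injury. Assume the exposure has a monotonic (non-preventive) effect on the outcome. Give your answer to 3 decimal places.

PS ≈ 0.128

Let p₁ = 0.19, p₀ = 0.071.
Under exogeneity and monotonicity, PS = (p₁ − p₀) / (1 − p₀).
PS = (0.19 − 0.071) / (1 − 0.071) = 0.119 / 0.929 ≈ 0.1281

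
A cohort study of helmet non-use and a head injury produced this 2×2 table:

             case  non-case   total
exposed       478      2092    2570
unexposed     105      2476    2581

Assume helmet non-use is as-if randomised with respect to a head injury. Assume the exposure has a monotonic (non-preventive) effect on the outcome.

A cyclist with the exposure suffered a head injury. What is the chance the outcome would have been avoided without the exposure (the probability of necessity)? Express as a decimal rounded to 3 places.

p₁ = P(outcome | exposed) = 478/2570 = 0.18599
p₀ = P(outcome | unexposed) = 105/2581 = 0.040682
Under exogeneity and monotonicity, PN = (p₁ − p₀)/p₁.
PN = (0.18599 − 0.040682) / 0.18599 ≈ 0.7813

PN ≈ 0.781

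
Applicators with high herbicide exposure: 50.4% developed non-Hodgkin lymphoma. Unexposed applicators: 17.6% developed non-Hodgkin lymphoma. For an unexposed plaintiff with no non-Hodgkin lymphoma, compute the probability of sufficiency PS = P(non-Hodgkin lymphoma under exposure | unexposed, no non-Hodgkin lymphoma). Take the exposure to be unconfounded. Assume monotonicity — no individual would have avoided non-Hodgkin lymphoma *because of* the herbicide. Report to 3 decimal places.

PS ≈ 0.398

p₁ = 0.504, p₀ = 0.176.
Under exogeneity and monotonicity, PS = (p₁ − p₀) / (1 − p₀).
PS = (0.504 − 0.176) / (1 − 0.176) = 0.328 / 0.824 ≈ 0.3981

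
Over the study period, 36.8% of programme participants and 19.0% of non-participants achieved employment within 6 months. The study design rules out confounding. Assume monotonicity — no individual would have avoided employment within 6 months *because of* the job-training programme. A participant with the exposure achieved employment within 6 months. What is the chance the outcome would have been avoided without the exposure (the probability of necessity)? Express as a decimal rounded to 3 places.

p₁ = 0.368, p₀ = 0.19.
Under exogeneity and monotonicity, PN = (p₁ − p₀) / p₁.
PN = (0.368 − 0.19) / 0.368 = 0.178 / 0.368 ≈ 0.4837

PN ≈ 0.484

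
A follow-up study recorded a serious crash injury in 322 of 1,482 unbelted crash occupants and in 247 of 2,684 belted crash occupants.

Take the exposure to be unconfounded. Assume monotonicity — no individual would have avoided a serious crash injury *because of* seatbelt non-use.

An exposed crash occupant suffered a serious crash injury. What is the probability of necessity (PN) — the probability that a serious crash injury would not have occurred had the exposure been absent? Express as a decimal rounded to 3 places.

PN ≈ 0.576

p₁ = P(outcome | exposed) = 322/1482 = 0.21727
p₀ = P(outcome | unexposed) = 247/2684 = 0.092027
Under exogeneity and monotonicity, PN = (p₁ − p₀) / p₁.
PN = (0.21727 − 0.092027) / 0.21727 = 0.12525 / 0.21727 ≈ 0.5764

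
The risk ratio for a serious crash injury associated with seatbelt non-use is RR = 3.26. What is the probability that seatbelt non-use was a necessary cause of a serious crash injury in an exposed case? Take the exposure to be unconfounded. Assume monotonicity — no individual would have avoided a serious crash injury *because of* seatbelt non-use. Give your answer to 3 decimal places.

PN ≈ 0.693

Under exogeneity and monotonicity, PN = (RR − 1) / RR = 1 − 1/RR.
PN = (3.26 − 1) / 3.26 = 2.26 / 3.26 ≈ 0.6933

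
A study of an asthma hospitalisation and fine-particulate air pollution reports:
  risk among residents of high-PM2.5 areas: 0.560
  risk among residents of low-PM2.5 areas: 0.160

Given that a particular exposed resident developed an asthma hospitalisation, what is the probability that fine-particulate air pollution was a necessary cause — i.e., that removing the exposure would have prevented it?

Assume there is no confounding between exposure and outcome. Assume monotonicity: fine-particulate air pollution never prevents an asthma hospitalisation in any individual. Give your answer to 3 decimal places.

PN ≈ 0.714

Let p₁ = 0.56, p₀ = 0.16.
Under exogeneity and monotonicity, PN = (p₁ − p₀) / p₁.
PN = (0.56 − 0.16) / 0.56 = 0.4 / 0.56 ≈ 0.7143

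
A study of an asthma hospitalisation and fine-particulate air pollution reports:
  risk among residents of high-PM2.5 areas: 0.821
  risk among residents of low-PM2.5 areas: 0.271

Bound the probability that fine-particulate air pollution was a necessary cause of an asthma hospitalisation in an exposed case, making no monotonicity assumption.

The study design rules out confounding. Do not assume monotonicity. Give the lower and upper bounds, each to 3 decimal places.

0.670 ≤ PN ≤ 0.888

Let p₁ = 0.821, p₀ = 0.271.
Under exogeneity alone the bounds on PN are max{0,(p₁−p₀)/p₁} ≤ PN ≤ min{1,(1−p₀)/p₁}.
  lower = (p₁ − p₀)/p₁ = 0.55 / 0.821 ≈ 0.6699
  upper = min{1, (1 − p₀)/p₁} = 0.729 / 0.821 ≈ 0.8879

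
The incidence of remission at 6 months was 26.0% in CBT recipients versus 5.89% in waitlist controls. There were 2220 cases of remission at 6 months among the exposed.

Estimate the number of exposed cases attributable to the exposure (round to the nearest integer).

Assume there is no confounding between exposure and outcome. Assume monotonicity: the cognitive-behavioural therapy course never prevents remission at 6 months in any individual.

p₁ = 0.26, p₀ = 0.0589.
PN = (p₁ − p₀)/p₁ = (0.26 − 0.0589) / 0.26 ≈ 0.77346.
Attributable cases ≈ PN × (exposed cases) = 0.77346 × 2220 ≈ 1717.08.

about 1717 cases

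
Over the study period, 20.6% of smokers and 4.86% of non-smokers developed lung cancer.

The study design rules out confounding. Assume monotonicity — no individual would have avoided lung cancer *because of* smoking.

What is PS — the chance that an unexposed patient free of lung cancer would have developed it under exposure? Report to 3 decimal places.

PS ≈ 0.165

p₁ = 0.206, p₀ = 0.0486.
Under exogeneity and monotonicity, PS = (p₁ − p₀) / (1 − p₀).
PS = (0.206 − 0.0486) / (1 − 0.0486) = 0.1574 / 0.9514 ≈ 0.1654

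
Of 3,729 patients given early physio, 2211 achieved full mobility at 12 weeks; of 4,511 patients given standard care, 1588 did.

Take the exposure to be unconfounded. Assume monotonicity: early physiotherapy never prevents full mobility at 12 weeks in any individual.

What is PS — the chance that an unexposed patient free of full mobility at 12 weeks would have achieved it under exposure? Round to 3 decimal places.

PS ≈ 0.372

p₁ = P(outcome | exposed) = 2211/3729 = 0.59292
p₀ = P(outcome | unexposed) = 1588/4511 = 0.35203
Under exogeneity and monotonicity, PS = (p₁ − p₀) / (1 − p₀).
PS = (0.59292 − 0.35203) / (1 − 0.35203) = 0.24089 / 0.64797 ≈ 0.3718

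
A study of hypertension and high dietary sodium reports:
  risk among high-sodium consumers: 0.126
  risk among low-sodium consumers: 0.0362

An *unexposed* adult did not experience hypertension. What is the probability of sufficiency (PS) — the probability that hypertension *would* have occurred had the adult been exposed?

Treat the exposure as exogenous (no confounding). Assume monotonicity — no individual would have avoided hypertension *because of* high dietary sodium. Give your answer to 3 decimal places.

Let p₁ = 0.126, p₀ = 0.0362.
Under exogeneity and monotonicity, PS = (p₁ − p₀) / (1 − p₀).
PS = (0.126 − 0.0362) / (1 − 0.0362) = 0.0898 / 0.9638 ≈ 0.0932

PS ≈ 0.093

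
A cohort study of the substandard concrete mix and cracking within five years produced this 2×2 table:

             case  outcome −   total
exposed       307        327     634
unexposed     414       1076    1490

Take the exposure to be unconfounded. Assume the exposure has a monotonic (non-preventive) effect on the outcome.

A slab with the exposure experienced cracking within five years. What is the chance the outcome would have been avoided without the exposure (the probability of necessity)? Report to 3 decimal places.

p₁ = P(outcome | exposed) = 307/634 = 0.48423
p₀ = P(outcome | unexposed) = 414/1490 = 0.27785
Under exogeneity and monotonicity, PN = (p₁ − p₀) / p₁.
PN = (0.48423 − 0.27785) / 0.48423 = 0.20637 / 0.48423 ≈ 0.4262

PN ≈ 0.426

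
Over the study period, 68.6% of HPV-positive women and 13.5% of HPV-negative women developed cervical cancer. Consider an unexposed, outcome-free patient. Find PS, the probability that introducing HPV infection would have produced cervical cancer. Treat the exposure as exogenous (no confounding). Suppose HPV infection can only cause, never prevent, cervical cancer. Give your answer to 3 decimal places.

p₁ = 0.686, p₀ = 0.135.
Under exogeneity and monotonicity, PS = (p₁ − p₀) / (1 − p₀).
PS = (0.686 − 0.135) / (1 − 0.135) = 0.551 / 0.865 ≈ 0.6370

PS ≈ 0.637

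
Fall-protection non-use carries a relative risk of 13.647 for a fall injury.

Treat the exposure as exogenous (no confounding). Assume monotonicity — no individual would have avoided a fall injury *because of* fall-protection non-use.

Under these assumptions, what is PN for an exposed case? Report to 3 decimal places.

Under exogeneity and monotonicity, PN = (RR − 1) / RR = 1 − 1/RR.
PN = (13.647 − 1) / 13.647 = 12.65 / 13.647 ≈ 0.9267

PN ≈ 0.927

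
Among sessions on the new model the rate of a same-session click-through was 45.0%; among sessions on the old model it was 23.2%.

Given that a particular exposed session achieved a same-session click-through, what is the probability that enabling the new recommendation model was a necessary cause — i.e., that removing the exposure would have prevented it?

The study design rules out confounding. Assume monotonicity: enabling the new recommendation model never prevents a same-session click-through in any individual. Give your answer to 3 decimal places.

p₁ = 0.45, p₀ = 0.232.
Under exogeneity and monotonicity, PN = (p₁ − p₀) / p₁.
PN = (0.45 − 0.232) / 0.45 = 0.218 / 0.45 ≈ 0.4844

PN ≈ 0.484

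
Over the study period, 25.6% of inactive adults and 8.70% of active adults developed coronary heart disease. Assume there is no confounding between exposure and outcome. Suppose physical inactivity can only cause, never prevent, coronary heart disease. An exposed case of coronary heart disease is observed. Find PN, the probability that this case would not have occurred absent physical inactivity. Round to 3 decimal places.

PN ≈ 0.660

p₁ = 0.256, p₀ = 0.087.
Under exogeneity and monotonicity, PN = (p₁ − p₀) / p₁.
PN = (0.256 − 0.087) / 0.256 = 0.169 / 0.256 ≈ 0.6602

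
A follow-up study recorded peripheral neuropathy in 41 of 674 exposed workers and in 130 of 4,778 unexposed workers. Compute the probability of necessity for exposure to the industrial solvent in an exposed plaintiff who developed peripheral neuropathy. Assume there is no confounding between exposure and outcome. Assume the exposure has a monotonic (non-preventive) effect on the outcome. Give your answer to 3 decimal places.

PN ≈ 0.553

p₁ = P(outcome | exposed) = 41/674 = 0.060831
p₀ = P(outcome | unexposed) = 130/4778 = 0.027208
Under exogeneity and monotonicity, PN = (p₁ − p₀) / p₁.
PN = (0.060831 − 0.027208) / 0.060831 = 0.033623 / 0.060831 ≈ 0.5527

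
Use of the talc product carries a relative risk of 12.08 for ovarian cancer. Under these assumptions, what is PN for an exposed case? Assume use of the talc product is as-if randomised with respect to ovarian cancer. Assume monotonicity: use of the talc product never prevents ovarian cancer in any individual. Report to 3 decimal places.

PN ≈ 0.917

Under exogeneity and monotonicity, PN = (RR − 1) / RR = 1 − 1/RR.
PN = (12.08 − 1) / 12.08 = 11.08 / 12.08 ≈ 0.9172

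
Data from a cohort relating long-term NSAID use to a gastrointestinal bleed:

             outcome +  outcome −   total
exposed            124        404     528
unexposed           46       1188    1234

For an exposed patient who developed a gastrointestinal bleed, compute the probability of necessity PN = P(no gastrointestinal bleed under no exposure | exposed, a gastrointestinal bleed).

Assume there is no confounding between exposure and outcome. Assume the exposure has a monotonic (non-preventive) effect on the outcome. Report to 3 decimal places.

PN ≈ 0.841

p₁ = P(outcome | exposed) = 124/528 = 0.23485
p₀ = P(outcome | unexposed) = 46/1234 = 0.037277
Under exogeneity and monotonicity, PN = (p₁ − p₀)/p₁.
PN = (0.23485 − 0.037277) / 0.23485 ≈ 0.8413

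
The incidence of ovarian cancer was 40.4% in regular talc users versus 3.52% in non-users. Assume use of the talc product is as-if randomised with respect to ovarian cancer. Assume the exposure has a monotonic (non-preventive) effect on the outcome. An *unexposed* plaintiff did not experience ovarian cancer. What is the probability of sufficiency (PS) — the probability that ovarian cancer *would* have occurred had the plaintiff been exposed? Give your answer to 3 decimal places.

PS ≈ 0.382

p₁ = 0.404, p₀ = 0.0352.
Under exogeneity and monotonicity, PS = (p₁ − p₀) / (1 − p₀).
PS = (0.404 − 0.0352) / (1 − 0.0352) = 0.3688 / 0.9648 ≈ 0.3823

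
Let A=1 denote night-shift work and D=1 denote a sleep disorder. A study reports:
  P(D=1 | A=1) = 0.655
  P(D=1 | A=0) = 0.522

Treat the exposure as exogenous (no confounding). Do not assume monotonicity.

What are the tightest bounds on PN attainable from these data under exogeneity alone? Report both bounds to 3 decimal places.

0.203 ≤ PN ≤ 0.730

Let p₁ = 0.655, p₀ = 0.522.
Under exogeneity alone the bounds on PN are max{0,(p₁−p₀)/p₁} ≤ PN ≤ min{1,(1−p₀)/p₁}.
  lower = (p₁ − p₀)/p₁ = 0.133 / 0.655 ≈ 0.2031
  upper = min{1, (1 − p₀)/p₁} = 0.478 / 0.655 ≈ 0.7298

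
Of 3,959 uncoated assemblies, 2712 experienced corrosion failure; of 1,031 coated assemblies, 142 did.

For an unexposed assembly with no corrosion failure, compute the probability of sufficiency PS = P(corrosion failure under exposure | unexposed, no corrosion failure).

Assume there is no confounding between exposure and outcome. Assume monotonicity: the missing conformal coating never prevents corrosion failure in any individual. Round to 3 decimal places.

p₁ = P(outcome | exposed) = 2712/3959 = 0.68502
p₀ = P(outcome | unexposed) = 142/1031 = 0.13773
Under exogeneity and monotonicity, PS = (p₁ − p₀) / (1 − p₀).
PS = (0.68502 − 0.13773) / (1 − 0.13773) = 0.54729 / 0.86227 ≈ 0.6347

PS ≈ 0.635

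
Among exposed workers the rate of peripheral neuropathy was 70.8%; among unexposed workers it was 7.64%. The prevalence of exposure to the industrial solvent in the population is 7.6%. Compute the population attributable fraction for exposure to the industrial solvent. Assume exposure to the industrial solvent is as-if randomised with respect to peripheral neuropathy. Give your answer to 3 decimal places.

PAF ≈ 0.386

p₁ = 0.708, p₀ = 0.0764.
Overall risk P(Y=1) = π·p₁ + (1−π)·p₀ = 0.076×0.708 + 0.924×0.0764 = 0.1244.
Under exogeneity, PAF = [P(Y=1) − p₀] / P(Y=1).
PAF = (0.1244 − 0.0764) / 0.1244 ≈ 0.3859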